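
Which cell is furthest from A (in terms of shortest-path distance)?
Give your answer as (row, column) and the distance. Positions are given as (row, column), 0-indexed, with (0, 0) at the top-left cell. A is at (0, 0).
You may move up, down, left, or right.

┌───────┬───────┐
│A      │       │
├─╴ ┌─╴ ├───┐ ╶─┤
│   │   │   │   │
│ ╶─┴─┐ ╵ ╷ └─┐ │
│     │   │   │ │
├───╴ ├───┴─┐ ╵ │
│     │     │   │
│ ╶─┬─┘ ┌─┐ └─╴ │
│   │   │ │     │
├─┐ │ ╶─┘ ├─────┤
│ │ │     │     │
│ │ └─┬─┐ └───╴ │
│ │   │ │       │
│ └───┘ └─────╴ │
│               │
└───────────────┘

Computing BFS distances from A to all cells:
Furthest cell: (5, 0)
Distance: 37 steps

Path from A to the furthest cell:

┌───────┬───────┐
│A → → ↓│       │
├─╴ ┌─╴ ├───┐ ╶─┤
│   │  ↓│↱ ↓│   │
│ ╶─┴─┐ ╵ ╷ └─┐ │
│     │↳ ↑│↳ ↓│ │
├───╴ ├───┴─┐ ╵ │
│     │↓ ← ↰│↳ ↓│
│ ╶─┬─┘ ┌─┐ └─╴ │
│   │↓ ↲│ │↑ ← ↲│
├─┐ │ ╶─┘ ├─────┤
│B│ │↳ → ↓│     │
│ │ └─┬─┐ └───╴ │
│↑│   │ │↳ → → ↓│
│ └───┘ └─────╴ │
│↑ ← ← ← ← ← ← ↲│
└───────────────┘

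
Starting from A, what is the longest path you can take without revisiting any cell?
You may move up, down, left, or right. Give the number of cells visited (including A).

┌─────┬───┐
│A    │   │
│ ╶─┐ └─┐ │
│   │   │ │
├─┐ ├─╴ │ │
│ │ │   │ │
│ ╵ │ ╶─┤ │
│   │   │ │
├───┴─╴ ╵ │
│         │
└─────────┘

Finding longest simple path using DFS:
Start: (0, 0)
Longest path visits 16 cells
Path: A → right → right → down → right → down → left → down → right → down → right → up → up → up → up → left

Solution:

┌─────┬───┐
│A → ↓│B ↰│
│ ╶─┐ └─┐ │
│   │↳ ↓│↑│
├─┐ ├─╴ │ │
│ │ │↓ ↲│↑│
│ ╵ │ ╶─┤ │
│   │↳ ↓│↑│
├───┴─╴ ╵ │
│      ↳ ↑│
└─────────┘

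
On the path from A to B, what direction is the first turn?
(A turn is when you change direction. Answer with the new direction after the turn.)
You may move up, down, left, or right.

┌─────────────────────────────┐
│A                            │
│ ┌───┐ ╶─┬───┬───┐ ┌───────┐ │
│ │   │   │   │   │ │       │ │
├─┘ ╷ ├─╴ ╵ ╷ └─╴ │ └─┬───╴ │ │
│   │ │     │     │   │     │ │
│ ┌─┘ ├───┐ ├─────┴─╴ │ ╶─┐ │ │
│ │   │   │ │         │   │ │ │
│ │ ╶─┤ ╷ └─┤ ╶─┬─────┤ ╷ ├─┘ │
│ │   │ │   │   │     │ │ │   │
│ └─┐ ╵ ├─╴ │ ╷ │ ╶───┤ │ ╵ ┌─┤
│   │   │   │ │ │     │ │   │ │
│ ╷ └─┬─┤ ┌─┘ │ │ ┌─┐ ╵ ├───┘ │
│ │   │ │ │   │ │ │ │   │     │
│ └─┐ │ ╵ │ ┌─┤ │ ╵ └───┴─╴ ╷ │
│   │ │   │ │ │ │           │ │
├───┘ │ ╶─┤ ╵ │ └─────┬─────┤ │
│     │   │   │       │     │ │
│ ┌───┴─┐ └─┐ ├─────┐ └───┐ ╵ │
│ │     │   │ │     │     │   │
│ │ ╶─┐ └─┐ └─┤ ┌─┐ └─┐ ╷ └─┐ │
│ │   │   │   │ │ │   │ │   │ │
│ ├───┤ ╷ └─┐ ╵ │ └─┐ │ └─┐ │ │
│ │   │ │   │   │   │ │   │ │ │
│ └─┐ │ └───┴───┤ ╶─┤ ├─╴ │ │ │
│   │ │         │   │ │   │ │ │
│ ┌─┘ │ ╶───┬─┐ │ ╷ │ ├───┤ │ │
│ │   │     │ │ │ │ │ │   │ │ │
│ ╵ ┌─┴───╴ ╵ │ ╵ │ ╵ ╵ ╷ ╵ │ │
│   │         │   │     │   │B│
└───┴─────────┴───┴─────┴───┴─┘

Directions: right, right, right, right, right, right, right, right, right, right, right, right, right, right, down, down, down, down, left, down, left, up, up, left, down, down, down, left, up, left, left, down, down, right, right, right, right, right, up, right, down, down, down, down, down, down, down, down
First turn direction: down

Solution:

┌─────────────────────────────┐
│A → → → → → → → → → → → → → ↓│
│ ┌───┐ ╶─┬───┬───┐ ┌───────┐ │
│ │   │   │   │   │ │       │↓│
├─┘ ╷ ├─╴ ╵ ╷ └─╴ │ └─┬───╴ │ │
│   │ │     │     │   │     │↓│
│ ┌─┘ ├───┐ ├─────┴─╴ │ ╶─┐ │ │
│ │   │   │ │         │↓ ↰│ │↓│
│ │ ╶─┤ ╷ └─┤ ╶─┬─────┤ ╷ ├─┘ │
│ │   │ │   │   │     │↓│↑│↓ ↲│
│ └─┐ ╵ ├─╴ │ ╷ │ ╶───┤ │ ╵ ┌─┤
│   │   │   │ │ │↓ ← ↰│↓│↑ ↲│ │
│ ╷ └─┬─┤ ┌─┘ │ │ ┌─┐ ╵ ├───┘ │
│ │   │ │ │   │ │↓│ │↑ ↲│  ↱ ↓│
│ └─┐ │ ╵ │ ┌─┤ │ ╵ └───┴─╴ ╷ │
│   │ │   │ │ │ │↳ → → → → ↑│↓│
├───┘ │ ╶─┤ ╵ │ └─────┬─────┤ │
│     │   │   │       │     │↓│
│ ┌───┴─┐ └─┐ ├─────┐ └───┐ ╵ │
│ │     │   │ │     │     │  ↓│
│ │ ╶─┐ └─┐ └─┤ ┌─┐ └─┐ ╷ └─┐ │
│ │   │   │   │ │ │   │ │   │↓│
│ ├───┤ ╷ └─┐ ╵ │ └─┐ │ └─┐ │ │
│ │   │ │   │   │   │ │   │ │↓│
│ └─┐ │ └───┴───┤ ╶─┤ ├─╴ │ │ │
│   │ │         │   │ │   │ │↓│
│ ┌─┘ │ ╶───┬─┐ │ ╷ │ ├───┤ │ │
│ │   │     │ │ │ │ │ │   │ │↓│
│ ╵ ┌─┴───╴ ╵ │ ╵ │ ╵ ╵ ╷ ╵ │ │
│   │         │   │     │   │B│
└───┴─────────┴───┴─────┴───┴─┘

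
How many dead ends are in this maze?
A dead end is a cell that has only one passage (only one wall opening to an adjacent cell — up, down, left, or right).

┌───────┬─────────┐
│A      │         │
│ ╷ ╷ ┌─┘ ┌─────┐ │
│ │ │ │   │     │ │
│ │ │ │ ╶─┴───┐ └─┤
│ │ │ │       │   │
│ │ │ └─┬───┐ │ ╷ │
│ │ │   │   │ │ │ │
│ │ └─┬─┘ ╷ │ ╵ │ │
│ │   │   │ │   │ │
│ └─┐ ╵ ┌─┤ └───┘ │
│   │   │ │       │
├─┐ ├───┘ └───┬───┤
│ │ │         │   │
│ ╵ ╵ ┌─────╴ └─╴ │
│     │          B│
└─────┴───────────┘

Checking each cell for number of passages:

Dead ends found at positions:
  (0, 3)
  (1, 5)
  (1, 8)
  (3, 3)
  (5, 4)
  (6, 0)
  (6, 7)
  (7, 3)
Total dead ends: 8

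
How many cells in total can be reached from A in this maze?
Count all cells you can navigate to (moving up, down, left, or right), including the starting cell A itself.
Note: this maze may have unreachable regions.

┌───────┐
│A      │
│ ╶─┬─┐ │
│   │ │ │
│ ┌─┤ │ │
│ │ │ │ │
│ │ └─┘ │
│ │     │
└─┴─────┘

Using BFS/flood-fill to find all reachable cells from A:
Maze size: 4 × 4 = 16 total cells
2 cell(s) are walled off and cannot be reached from A.
Reachable cells: 14

Reachable region (· marks reachable cells):

┌───────┐
│A · · ·│
│ ╶─┬─┐ │
│· ·│ │·│
│ ┌─┤ │ │
│·│·│ │·│
│ │ └─┘ │
│·│· · ·│
└─┴─────┘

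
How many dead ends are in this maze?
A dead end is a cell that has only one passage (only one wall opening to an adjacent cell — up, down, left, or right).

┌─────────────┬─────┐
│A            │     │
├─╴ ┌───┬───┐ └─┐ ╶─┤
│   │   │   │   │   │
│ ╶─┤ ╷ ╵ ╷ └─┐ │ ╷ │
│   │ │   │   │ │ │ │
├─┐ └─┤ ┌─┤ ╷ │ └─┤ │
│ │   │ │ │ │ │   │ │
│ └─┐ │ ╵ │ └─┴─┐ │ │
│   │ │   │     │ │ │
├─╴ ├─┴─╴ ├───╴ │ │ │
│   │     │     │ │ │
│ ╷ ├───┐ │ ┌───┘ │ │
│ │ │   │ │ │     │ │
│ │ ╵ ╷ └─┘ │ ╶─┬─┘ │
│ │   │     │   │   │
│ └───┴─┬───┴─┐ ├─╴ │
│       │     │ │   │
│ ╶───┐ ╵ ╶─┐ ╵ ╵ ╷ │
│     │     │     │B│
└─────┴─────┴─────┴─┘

Checking each cell for number of passages:

Dead ends found at positions:
  (0, 0)
  (0, 7)
  (0, 9)
  (2, 2)
  (2, 8)
  (3, 0)
  (3, 4)
  (3, 6)
  (4, 2)
  (5, 2)
  (6, 4)
  (7, 8)
  (9, 2)
  (9, 5)
  (9, 9)
Total dead ends: 15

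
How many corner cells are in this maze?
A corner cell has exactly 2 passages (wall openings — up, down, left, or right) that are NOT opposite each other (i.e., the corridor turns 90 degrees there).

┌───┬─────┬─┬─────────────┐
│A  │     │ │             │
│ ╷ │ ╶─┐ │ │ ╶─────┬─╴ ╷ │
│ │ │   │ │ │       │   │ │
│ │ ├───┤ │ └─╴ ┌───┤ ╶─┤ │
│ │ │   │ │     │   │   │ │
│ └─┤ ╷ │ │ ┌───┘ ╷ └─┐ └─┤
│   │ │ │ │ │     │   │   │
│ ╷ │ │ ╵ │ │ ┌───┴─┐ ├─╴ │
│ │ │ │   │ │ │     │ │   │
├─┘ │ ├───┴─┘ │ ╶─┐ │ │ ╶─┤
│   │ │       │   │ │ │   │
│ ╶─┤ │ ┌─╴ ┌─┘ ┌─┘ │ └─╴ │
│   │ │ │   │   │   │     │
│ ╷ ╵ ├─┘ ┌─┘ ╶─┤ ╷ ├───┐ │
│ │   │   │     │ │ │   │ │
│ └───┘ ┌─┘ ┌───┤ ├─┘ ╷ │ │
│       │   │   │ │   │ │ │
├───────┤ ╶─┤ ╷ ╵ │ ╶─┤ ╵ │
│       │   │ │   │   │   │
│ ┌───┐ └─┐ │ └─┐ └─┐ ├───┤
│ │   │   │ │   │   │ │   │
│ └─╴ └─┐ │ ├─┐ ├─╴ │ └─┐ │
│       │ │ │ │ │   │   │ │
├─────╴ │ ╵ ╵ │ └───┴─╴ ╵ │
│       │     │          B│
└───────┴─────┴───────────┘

Counting corner cells (2 non-opposite passages):
Total corners: 85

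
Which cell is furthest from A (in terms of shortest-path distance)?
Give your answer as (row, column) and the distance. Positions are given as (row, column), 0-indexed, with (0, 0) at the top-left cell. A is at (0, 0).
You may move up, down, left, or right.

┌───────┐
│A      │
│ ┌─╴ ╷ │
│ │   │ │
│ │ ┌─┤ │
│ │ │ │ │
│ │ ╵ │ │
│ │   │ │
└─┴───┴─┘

Computing BFS distances from A to all cells:
Furthest cell: (2, 2)
Distance: 8 steps

Path from A to the furthest cell:

┌───────┐
│A → ↓  │
│ ┌─╴ ╷ │
│ │↓ ↲│ │
│ │ ┌─┤ │
│ │↓│B│ │
│ │ ╵ │ │
│ │↳ ↑│ │
└─┴───┴─┘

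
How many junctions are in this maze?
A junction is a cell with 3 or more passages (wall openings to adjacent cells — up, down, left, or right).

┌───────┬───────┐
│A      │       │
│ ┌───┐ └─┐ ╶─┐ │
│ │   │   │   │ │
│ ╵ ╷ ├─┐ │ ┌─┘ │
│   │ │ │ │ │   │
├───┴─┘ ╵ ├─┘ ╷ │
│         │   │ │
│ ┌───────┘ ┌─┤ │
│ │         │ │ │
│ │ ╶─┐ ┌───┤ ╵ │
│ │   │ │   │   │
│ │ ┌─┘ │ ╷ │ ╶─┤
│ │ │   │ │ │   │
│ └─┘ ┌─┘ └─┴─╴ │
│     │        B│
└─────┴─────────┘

Checking each cell for number of passages:

Junctions found (3+ passages):
  (0, 5): 3 passages
  (1, 5): 3 passages
  (2, 7): 3 passages
  (3, 3): 3 passages
  (4, 3): 3 passages
  (5, 1): 3 passages
  (5, 6): 3 passages
  (7, 4): 3 passages
Total junctions: 8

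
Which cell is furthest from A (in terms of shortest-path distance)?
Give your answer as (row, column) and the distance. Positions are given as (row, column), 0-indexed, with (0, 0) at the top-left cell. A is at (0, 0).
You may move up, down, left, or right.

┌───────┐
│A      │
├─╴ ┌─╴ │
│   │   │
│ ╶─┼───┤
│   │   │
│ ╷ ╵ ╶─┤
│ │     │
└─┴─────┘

Computing BFS distances from A to all cells:
Furthest cell: (2, 3)
Distance: 9 steps

Path from A to the furthest cell:

┌───────┐
│A ↓    │
├─╴ ┌─╴ │
│↓ ↲│   │
│ ╶─┼───┤
│↳ ↓│↱ B│
│ ╷ ╵ ╶─┤
│ │↳ ↑  │
└─┴─────┘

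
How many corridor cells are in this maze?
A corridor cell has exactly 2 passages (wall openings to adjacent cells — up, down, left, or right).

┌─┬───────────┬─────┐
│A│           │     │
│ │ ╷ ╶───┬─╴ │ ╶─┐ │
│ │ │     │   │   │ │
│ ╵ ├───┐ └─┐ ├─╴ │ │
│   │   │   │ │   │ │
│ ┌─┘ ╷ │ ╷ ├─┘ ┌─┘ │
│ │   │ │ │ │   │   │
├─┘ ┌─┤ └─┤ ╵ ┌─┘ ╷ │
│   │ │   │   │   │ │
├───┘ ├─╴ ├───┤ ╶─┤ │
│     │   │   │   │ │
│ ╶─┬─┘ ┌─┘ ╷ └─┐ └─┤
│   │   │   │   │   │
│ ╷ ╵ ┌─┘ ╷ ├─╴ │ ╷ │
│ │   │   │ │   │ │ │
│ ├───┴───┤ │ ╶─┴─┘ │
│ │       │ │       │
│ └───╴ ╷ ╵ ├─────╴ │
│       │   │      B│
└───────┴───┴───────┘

Counting cells with exactly 2 passages:
Total corridor cells: 78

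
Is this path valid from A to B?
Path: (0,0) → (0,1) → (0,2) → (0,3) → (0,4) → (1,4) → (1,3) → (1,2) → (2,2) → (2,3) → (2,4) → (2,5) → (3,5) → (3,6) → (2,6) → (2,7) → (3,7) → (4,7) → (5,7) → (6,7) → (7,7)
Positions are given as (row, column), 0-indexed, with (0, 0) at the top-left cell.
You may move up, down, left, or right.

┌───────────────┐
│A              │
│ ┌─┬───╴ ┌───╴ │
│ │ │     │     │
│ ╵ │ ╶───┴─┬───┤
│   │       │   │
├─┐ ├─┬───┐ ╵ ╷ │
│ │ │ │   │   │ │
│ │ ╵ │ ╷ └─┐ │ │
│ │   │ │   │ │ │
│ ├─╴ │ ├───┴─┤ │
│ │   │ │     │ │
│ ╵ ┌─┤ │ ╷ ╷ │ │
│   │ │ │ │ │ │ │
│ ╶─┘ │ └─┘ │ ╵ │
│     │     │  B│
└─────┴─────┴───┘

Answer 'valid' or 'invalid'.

Checking path validity:
Result: All consecutive moves are passable.

valid

Correct solution:

┌───────────────┐
│A → → → ↓      │
│ ┌─┬───╴ ┌───╴ │
│ │ │↓ ← ↲│     │
│ ╵ │ ╶───┴─┬───┤
│   │↳ → → ↓│↱ ↓│
├─┐ ├─┬───┐ ╵ ╷ │
│ │ │ │   │↳ ↑│↓│
│ │ ╵ │ ╷ └─┐ │ │
│ │   │ │   │ │↓│
│ ├─╴ │ ├───┴─┤ │
│ │   │ │     │↓│
│ ╵ ┌─┤ │ ╷ ╷ │ │
│   │ │ │ │ │ │↓│
│ ╶─┘ │ └─┘ │ ╵ │
│     │     │  B│
└─────┴─────┴───┘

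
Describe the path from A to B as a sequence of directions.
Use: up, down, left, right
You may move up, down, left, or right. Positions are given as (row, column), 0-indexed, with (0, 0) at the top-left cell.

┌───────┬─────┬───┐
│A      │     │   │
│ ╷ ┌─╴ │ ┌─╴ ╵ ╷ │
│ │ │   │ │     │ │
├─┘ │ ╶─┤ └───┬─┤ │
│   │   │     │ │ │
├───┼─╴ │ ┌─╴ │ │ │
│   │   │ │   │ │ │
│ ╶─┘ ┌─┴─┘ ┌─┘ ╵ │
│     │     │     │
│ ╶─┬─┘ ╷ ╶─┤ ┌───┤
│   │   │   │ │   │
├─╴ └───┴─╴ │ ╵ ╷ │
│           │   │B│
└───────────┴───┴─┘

Finding the path and converting it to directions:
Path through cells: (0,0) → (0,1) → (0,2) → (0,3) → (1,3) → (1,2) → (2,2) → (2,3) → (3,3) → (3,2) → (4,2) → (4,1) → (4,0) → (5,0) → (5,1) → (6,1) → (6,2) → (6,3) → (6,4) → (6,5) → (5,5) → (5,4) → (4,4) → (4,5) → (3,5) → (3,6) → (2,6) → (2,5) → (2,4) → (1,4) → (0,4) → (0,5) → (0,6) → (1,6) → (1,7) → (0,7) → (0,8) → (1,8) → (2,8) → (3,8) → (4,8) → (4,7) → (4,6) → (5,6) → (6,6) → (6,7) → (5,7) → (5,8) → (6,8)
Directions: right, right, right, down, left, down, right, down, left, down, left, left, down, right, down, right, right, right, right, up, left, up, right, up, right, up, left, left, up, up, right, right, down, right, up, right, down, down, down, down, left, left, down, down, right, up, right, down

Solution:

┌───────┬─────┬───┐
│A → → ↓│↱ → ↓│↱ ↓│
│ ╷ ┌─╴ │ ┌─╴ ╵ ╷ │
│ │ │↓ ↲│↑│  ↳ ↑│↓│
├─┘ │ ╶─┤ └───┬─┤ │
│   │↳ ↓│↑ ← ↰│ │↓│
├───┼─╴ │ ┌─╴ │ │ │
│   │↓ ↲│ │↱ ↑│ │↓│
│ ╶─┘ ┌─┴─┘ ┌─┘ ╵ │
│↓ ← ↲│  ↱ ↑│↓ ← ↲│
│ ╶─┬─┘ ╷ ╶─┤ ┌───┤
│↳ ↓│   │↑ ↰│↓│↱ ↓│
├─╴ └───┴─╴ │ ╵ ╷ │
│  ↳ → → → ↑│↳ ↑│B│
└───────────┴───┴─┘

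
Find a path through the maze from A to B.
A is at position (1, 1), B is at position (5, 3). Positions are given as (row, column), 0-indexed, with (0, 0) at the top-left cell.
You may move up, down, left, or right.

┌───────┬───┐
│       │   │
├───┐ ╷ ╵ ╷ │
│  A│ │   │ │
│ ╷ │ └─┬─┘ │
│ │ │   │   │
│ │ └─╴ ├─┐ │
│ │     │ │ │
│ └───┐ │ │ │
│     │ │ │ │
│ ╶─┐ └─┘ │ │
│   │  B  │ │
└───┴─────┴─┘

Finding the shortest path from (1, 1) to (5, 3):
Path length: 8 steps
Directions: left → down → down → down → right → right → down → right

Solution:

┌───────┬───┐
│       │   │
├───┐ ╷ ╵ ╷ │
│↓ A│ │   │ │
│ ╷ │ └─┬─┘ │
│↓│ │   │   │
│ │ └─╴ ├─┐ │
│↓│     │ │ │
│ └───┐ │ │ │
│↳ → ↓│ │ │ │
│ ╶─┐ └─┘ │ │
│   │↳ B  │ │
└───┴─────┴─┘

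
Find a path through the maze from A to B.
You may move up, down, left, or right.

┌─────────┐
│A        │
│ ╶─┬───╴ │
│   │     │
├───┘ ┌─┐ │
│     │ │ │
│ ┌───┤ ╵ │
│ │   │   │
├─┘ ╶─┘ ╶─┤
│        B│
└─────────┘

Finding the shortest path through the maze:
Path length: 10 steps
Directions: right → right → right → right → down → down → down → left → down → right

Solution:

┌─────────┐
│A → → → ↓│
│ ╶─┬───╴ │
│   │    ↓│
├───┘ ┌─┐ │
│     │ │↓│
│ ┌───┤ ╵ │
│ │   │↓ ↲│
├─┘ ╶─┘ ╶─┤
│      ↳ B│
└─────────┘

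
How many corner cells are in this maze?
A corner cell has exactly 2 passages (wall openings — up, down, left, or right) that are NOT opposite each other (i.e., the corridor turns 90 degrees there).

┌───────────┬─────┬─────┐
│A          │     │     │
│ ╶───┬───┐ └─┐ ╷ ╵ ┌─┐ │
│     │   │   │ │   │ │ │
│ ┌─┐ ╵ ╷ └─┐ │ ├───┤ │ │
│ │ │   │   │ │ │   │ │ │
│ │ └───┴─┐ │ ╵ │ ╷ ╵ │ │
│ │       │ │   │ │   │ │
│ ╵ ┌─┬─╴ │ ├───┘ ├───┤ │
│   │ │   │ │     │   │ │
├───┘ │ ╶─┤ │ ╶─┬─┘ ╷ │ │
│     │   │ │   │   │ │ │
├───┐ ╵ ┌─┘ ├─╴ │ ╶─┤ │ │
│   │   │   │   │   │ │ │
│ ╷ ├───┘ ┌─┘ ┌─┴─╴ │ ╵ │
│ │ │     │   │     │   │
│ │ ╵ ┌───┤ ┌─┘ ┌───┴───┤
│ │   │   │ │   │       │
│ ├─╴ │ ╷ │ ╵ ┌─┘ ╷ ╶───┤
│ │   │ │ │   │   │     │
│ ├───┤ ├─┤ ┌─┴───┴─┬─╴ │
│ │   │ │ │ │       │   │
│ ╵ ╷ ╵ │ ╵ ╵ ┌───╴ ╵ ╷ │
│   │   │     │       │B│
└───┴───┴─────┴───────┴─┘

Counting corner cells (2 non-opposite passages):
Total corners: 76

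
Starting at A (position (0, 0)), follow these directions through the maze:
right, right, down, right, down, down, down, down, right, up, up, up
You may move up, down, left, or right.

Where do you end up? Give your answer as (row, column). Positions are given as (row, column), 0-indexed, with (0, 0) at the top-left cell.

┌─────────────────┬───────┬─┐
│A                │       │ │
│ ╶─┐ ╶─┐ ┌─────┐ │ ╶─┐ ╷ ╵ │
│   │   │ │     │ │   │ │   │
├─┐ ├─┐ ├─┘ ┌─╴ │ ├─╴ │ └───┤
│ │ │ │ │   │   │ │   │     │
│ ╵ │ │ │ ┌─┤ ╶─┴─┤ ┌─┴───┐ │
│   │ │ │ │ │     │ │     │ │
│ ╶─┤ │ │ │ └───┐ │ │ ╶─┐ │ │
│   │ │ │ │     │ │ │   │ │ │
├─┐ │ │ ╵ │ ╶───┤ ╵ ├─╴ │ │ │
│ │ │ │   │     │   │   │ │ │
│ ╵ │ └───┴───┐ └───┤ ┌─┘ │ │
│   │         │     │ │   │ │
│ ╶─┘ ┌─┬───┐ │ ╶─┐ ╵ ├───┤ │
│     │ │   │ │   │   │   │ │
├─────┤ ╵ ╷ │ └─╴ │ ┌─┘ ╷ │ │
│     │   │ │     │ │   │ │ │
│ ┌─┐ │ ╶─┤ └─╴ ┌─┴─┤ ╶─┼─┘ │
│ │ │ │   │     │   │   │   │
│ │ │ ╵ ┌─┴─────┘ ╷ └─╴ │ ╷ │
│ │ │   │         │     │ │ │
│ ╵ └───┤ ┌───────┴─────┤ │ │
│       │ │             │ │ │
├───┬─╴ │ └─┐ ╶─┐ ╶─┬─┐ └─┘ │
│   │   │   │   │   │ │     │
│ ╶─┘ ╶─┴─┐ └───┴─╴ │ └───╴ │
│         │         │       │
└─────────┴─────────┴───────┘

Following directions step by step:
Start: (0, 0)
  right: (0, 0) → (0, 1)
  right: (0, 1) → (0, 2)
  down: (0, 2) → (1, 2)
  right: (1, 2) → (1, 3)
  down: (1, 3) → (2, 3)
  down: (2, 3) → (3, 3)
  down: (3, 3) → (4, 3)
  down: (4, 3) → (5, 3)
  right: (5, 3) → (5, 4)
  up: (5, 4) → (4, 4)
  up: (4, 4) → (3, 4)
  up: (3, 4) → (2, 4)
Final position: (2, 4)

Path taken:

┌─────────────────┬───────┬─┐
│A → ↓            │       │ │
│ ╶─┐ ╶─┐ ┌─────┐ │ ╶─┐ ╷ ╵ │
│   │↳ ↓│ │     │ │   │ │   │
├─┐ ├─┐ ├─┘ ┌─╴ │ ├─╴ │ └───┤
│ │ │ │↓│B  │   │ │   │     │
│ ╵ │ │ │ ┌─┤ ╶─┴─┤ ┌─┴───┐ │
│   │ │↓│↑│ │     │ │     │ │
│ ╶─┤ │ │ │ └───┐ │ │ ╶─┐ │ │
│   │ │↓│↑│     │ │ │   │ │ │
├─┐ │ │ ╵ │ ╶───┤ ╵ ├─╴ │ │ │
│ │ │ │↳ ↑│     │   │   │ │ │
│ ╵ │ └───┴───┐ └───┤ ┌─┘ │ │
│   │         │     │ │   │ │
│ ╶─┘ ┌─┬───┐ │ ╶─┐ ╵ ├───┤ │
│     │ │   │ │   │   │   │ │
├─────┤ ╵ ╷ │ └─╴ │ ┌─┘ ╷ │ │
│     │   │ │     │ │   │ │ │
│ ┌─┐ │ ╶─┤ └─╴ ┌─┴─┤ ╶─┼─┘ │
│ │ │ │   │     │   │   │   │
│ │ │ ╵ ┌─┴─────┘ ╷ └─╴ │ ╷ │
│ │ │   │         │     │ │ │
│ ╵ └───┤ ┌───────┴─────┤ │ │
│       │ │             │ │ │
├───┬─╴ │ └─┐ ╶─┐ ╶─┬─┐ └─┘ │
│   │   │   │   │   │ │     │
│ ╶─┘ ╶─┴─┐ └───┴─╴ │ └───╴ │
│         │         │       │
└─────────┴─────────┴───────┘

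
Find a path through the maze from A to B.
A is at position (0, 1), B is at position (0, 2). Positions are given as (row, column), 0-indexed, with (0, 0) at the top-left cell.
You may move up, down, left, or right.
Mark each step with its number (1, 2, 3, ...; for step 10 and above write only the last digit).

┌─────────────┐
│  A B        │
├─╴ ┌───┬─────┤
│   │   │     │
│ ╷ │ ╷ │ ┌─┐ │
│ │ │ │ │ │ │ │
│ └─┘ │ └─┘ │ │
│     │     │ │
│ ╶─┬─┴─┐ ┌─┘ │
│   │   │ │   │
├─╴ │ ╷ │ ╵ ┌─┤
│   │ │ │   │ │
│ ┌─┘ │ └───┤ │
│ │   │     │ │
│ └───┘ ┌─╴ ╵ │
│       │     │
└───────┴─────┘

Finding the shortest path from (0, 1) to (0, 2):
Path length: 1 steps
Directions: right

Solution:

┌─────────────┐
│  A B        │
├─╴ ┌───┬─────┤
│   │   │     │
│ ╷ │ ╷ │ ┌─┐ │
│ │ │ │ │ │ │ │
│ └─┘ │ └─┘ │ │
│     │     │ │
│ ╶─┬─┴─┐ ┌─┘ │
│   │   │ │   │
├─╴ │ ╷ │ ╵ ┌─┤
│   │ │ │   │ │
│ ┌─┘ │ └───┤ │
│ │   │     │ │
│ └───┘ ┌─╴ ╵ │
│       │     │
└───────┴─────┘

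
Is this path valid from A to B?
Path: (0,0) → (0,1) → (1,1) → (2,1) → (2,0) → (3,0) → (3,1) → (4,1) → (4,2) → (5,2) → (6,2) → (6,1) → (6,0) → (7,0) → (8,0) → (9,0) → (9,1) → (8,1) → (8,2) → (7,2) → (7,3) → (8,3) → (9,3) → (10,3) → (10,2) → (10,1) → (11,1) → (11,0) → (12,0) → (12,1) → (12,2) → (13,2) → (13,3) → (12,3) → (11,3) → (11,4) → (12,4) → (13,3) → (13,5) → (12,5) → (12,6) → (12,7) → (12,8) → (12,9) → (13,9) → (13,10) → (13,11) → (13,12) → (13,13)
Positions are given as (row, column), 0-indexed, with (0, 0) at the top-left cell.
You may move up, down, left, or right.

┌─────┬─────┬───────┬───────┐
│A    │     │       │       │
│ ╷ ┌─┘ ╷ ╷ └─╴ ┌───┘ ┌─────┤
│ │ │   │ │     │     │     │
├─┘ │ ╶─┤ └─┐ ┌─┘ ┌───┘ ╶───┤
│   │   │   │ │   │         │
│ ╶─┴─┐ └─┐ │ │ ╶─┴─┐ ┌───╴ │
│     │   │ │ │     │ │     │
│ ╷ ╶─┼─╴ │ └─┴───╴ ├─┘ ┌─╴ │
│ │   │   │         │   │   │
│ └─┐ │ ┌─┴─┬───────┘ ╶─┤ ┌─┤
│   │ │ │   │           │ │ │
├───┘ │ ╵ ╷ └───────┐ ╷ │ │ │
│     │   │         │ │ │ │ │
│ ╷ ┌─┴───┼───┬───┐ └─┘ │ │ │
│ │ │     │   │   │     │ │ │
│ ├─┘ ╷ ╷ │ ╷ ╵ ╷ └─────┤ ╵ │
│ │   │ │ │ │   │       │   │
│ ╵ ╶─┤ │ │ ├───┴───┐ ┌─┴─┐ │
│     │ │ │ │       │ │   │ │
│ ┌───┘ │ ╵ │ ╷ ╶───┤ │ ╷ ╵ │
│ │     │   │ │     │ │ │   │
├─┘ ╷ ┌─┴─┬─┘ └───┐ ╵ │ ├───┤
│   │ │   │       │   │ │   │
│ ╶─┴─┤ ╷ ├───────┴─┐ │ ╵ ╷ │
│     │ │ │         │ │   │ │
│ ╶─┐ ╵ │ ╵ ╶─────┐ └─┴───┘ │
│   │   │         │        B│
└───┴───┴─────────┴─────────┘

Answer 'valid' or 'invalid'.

Checking path validity:
Result: Invalid move at step 37: cannot move from (12, 4) to (13, 3).

invalid

Correct solution:

┌─────┬─────┬───────┬───────┐
│A ↓  │     │       │       │
│ ╷ ┌─┘ ╷ ╷ └─╴ ┌───┘ ┌─────┤
│ │↓│   │ │     │     │     │
├─┘ │ ╶─┤ └─┐ ┌─┘ ┌───┘ ╶───┤
│↓ ↲│   │   │ │   │         │
│ ╶─┴─┐ └─┐ │ │ ╶─┴─┐ ┌───╴ │
│↳ ↓  │   │ │ │     │ │     │
│ ╷ ╶─┼─╴ │ └─┴───╴ ├─┘ ┌─╴ │
│ │↳ ↓│   │         │   │   │
│ └─┐ │ ┌─┴─┬───────┘ ╶─┤ ┌─┤
│   │↓│ │   │           │ │ │
├───┘ │ ╵ ╷ └───────┐ ╷ │ │ │
│↓ ← ↲│   │         │ │ │ │ │
│ ╷ ┌─┴───┼───┬───┐ └─┘ │ │ │
│↓│ │↱ ↓  │   │   │     │ │ │
│ ├─┘ ╷ ╷ │ ╷ ╵ ╷ └─────┤ ╵ │
│↓│↱ ↑│↓│ │ │   │       │   │
│ ╵ ╶─┤ │ │ ├───┴───┐ ┌─┴─┐ │
│↳ ↑  │↓│ │ │       │ │   │ │
│ ┌───┘ │ ╵ │ ╷ ╶───┤ │ ╷ ╵ │
│ │↓ ← ↲│   │ │     │ │ │   │
├─┘ ╷ ┌─┴─┬─┘ └───┐ ╵ │ ├───┤
│↓ ↲│ │↱ ↓│       │   │ │   │
│ ╶─┴─┤ ╷ ├───────┴─┐ │ ╵ ╷ │
│↳ → ↓│↑│↓│↱ → → → ↓│ │   │ │
│ ╶─┐ ╵ │ ╵ ╶─────┐ └─┴───┘ │
│   │↳ ↑│↳ ↑      │↳ → → → B│
└───┴───┴─────────┴─────────┘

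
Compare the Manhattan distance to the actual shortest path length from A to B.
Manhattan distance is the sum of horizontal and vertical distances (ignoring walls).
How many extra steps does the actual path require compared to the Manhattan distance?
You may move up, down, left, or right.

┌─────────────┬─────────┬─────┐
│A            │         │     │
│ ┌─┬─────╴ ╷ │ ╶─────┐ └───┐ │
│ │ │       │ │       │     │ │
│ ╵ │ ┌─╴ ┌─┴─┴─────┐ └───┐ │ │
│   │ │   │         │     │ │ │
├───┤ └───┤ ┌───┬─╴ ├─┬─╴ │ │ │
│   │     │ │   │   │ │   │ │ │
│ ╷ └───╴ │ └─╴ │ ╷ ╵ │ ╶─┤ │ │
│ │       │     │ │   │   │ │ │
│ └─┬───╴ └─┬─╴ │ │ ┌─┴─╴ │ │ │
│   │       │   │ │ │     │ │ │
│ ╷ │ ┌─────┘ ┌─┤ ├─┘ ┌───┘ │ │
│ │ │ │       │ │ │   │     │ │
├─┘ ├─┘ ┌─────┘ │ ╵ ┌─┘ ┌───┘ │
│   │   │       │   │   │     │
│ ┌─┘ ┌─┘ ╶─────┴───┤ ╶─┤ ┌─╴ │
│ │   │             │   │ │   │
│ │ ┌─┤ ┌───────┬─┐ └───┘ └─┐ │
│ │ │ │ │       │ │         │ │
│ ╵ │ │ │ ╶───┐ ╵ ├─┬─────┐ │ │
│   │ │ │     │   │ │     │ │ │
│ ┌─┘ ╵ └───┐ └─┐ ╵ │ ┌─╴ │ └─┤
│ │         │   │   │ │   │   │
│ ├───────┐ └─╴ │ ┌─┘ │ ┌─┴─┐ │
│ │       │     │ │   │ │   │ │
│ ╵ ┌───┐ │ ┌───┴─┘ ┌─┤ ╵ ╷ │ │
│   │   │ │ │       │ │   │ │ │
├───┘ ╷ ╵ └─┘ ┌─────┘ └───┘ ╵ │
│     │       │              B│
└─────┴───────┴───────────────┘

Manhattan distance: |14 - 0| + |14 - 0| = 28
Actual path length: 60
Extra steps: 60 - 28 = 32

Solution:

┌─────────────┬─────────┬─────┐
│A → → → → ↓  │         │     │
│ ┌─┬─────╴ ╷ │ ╶─────┐ └───┐ │
│ │ │↓ ← ← ↲│ │       │     │ │
│ ╵ │ ┌─╴ ┌─┴─┴─────┐ └───┐ │ │
│   │↓│   │         │     │ │ │
├───┤ └───┤ ┌───┬─╴ ├─┬─╴ │ │ │
│↓ ↰│↳ → ↓│ │   │   │ │   │ │ │
│ ╷ └───╴ │ └─╴ │ ╷ ╵ │ ╶─┤ │ │
│↓│↑ ← ← ↲│     │ │   │   │ │ │
│ └─┬───╴ └─┬─╴ │ │ ┌─┴─╴ │ │ │
│↳ ↓│       │   │ │ │     │ │ │
│ ╷ │ ┌─────┘ ┌─┤ ├─┘ ┌───┘ │ │
│ │↓│ │       │ │ │   │     │ │
├─┘ ├─┘ ┌─────┘ │ ╵ ┌─┘ ┌───┘ │
│↓ ↲│   │       │   │   │     │
│ ┌─┘ ┌─┘ ╶─────┴───┤ ╶─┤ ┌─╴ │
│↓│   │             │   │ │   │
│ │ ┌─┤ ┌───────┬─┐ └───┘ └─┐ │
│↓│ │ │ │       │ │         │ │
│ ╵ │ │ │ ╶───┐ ╵ ├─┬─────┐ │ │
│↓  │ │ │     │   │ │↱ → ↓│ │ │
│ ┌─┘ ╵ └───┐ └─┐ ╵ │ ┌─╴ │ └─┤
│↓│         │   │   │↑│↓ ↲│   │
│ ├───────┐ └─╴ │ ┌─┘ │ ┌─┴─┐ │
│↓│↱ → → ↓│     │ │↱ ↑│↓│↱ ↓│ │
│ ╵ ┌───┐ │ ┌───┴─┘ ┌─┤ ╵ ╷ │ │
│↳ ↑│   │↓│ │↱ → → ↑│ │↳ ↑│↓│ │
├───┘ ╷ ╵ └─┘ ┌─────┘ └───┘ ╵ │
│     │  ↳ → ↑│            ↳ B│
└─────┴───────┴───────────────┘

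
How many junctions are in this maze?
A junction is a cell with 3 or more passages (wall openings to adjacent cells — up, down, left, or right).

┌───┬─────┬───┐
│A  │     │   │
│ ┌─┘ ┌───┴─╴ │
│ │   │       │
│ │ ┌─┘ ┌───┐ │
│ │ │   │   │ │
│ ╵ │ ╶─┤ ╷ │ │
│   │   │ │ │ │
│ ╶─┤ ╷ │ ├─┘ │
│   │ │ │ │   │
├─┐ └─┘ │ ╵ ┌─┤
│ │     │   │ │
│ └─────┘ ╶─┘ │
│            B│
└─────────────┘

Checking each cell for number of passages:

Junctions found (3+ passages):
  (1, 6): 3 passages
  (3, 0): 3 passages
  (3, 2): 3 passages
  (5, 4): 3 passages
  (6, 4): 3 passages
Total junctions: 5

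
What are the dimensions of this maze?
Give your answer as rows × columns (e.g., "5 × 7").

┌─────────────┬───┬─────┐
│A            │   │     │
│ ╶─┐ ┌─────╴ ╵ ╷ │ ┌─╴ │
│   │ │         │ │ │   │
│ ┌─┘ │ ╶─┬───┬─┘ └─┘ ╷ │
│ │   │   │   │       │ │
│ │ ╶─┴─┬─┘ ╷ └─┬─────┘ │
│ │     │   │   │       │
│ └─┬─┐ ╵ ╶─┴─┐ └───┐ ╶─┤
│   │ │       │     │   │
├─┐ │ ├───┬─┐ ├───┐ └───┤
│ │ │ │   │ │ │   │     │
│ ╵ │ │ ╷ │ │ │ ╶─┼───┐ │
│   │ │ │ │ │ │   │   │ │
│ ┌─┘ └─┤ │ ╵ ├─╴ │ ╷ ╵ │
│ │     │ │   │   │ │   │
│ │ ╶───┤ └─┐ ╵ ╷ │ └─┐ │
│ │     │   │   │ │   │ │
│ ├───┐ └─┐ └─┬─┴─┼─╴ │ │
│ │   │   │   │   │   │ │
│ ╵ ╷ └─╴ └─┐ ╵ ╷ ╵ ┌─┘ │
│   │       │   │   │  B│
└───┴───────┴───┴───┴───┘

Counting the maze dimensions:
Rows (vertical): 11
Columns (horizontal): 12
Dimensions: 11 × 12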